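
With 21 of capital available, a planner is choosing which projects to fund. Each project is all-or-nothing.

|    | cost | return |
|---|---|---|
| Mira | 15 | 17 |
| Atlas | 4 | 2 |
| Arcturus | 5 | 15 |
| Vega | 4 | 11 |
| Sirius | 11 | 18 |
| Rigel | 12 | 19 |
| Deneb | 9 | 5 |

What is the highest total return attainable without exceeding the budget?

Take Arcturus, Vega, and Rigel: cost 5 + 4 + 12 = 21 ≤ 21, return 15 + 11 + 19 = 45.
No other feasible combination does better.

45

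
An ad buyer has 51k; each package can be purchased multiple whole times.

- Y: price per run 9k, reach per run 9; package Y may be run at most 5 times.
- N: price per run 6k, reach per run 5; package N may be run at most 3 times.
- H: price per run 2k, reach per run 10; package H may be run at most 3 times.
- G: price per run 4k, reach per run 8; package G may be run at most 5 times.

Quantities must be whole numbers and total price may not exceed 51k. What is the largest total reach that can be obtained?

93

2×Y, 1×N, 3×H, and 5×G: price 50 ≤ 51, reach 2·9 + 1·5 + 3·10 + 5·8 = 93.
1×Y, 2×N, 3×H, and 5×G: price 47 ≤ 51, reach 1·9 + 2·5 + 3·10 + 5·8 = 89.
Best is 93.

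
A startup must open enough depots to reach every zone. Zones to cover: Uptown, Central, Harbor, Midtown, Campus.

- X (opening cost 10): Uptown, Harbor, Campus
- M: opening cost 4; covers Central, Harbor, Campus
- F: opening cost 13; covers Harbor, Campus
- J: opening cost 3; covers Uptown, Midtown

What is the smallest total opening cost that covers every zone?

This is a weighted set-cover instance.
Choose M and J: together they cover Uptown, Central, Harbor, Midtown, Campus — every zone.
Total opening cost: 4 + 3 = 7.
No cover costs less than 7.

7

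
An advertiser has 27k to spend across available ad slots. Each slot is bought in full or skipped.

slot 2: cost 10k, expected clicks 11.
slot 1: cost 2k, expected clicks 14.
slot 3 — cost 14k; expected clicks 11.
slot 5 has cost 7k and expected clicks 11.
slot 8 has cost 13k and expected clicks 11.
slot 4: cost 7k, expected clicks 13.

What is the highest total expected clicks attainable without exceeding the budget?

49

Allowing fractional choices, the relaxed optimum would be about 49.8, but ad slots are indivisible.
slot 2 + slot 1 + slot 4: cost 10 + 2 + 7 = 19 ≤ 27, expected clicks 11 + 14 + 13 = 38.
slot 2 + slot 1 + slot 5 + slot 4: cost 10 + 2 + 7 + 7 = 26 ≤ 27, expected clicks 11 + 14 + 11 + 13 = 49.
slot 1 + slot 5 + slot 4: cost 2 + 7 + 7 = 16 ≤ 27, expected clicks 14 + 11 + 13 = 38.
Best is slot 2, slot 1, slot 5, and slot 4 with total expected clicks 49.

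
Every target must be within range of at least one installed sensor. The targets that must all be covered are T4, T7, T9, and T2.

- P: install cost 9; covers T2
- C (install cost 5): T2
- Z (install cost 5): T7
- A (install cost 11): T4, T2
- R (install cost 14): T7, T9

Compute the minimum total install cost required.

25

Choose A and R: together they cover T4, T7, T9, T2 — every target.
Total install cost: 11 + 14 = 25.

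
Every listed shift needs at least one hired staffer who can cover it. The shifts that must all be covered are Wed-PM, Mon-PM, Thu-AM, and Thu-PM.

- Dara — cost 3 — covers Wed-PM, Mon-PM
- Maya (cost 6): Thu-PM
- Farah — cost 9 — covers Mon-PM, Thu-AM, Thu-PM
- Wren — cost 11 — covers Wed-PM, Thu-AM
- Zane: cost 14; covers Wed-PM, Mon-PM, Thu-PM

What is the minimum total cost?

12

Choose Dara and Farah: together they cover Wed-PM, Mon-PM, Thu-AM, Thu-PM — every shift.
Total cost: 3 + 9 = 12.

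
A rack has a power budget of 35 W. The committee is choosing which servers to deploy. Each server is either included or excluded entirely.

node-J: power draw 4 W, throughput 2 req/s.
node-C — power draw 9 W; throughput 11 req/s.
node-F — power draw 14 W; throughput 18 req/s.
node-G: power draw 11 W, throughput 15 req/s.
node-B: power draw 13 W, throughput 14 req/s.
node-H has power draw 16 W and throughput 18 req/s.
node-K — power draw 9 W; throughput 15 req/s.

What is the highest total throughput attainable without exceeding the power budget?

48

Allowing fractional choices, the relaxed optimum would be about 49.2, but servers are indivisible.
node-C + node-F + node-K: power draw 9 + 14 + 9 = 32 ≤ 35, throughput 11 + 18 + 15 = 44.
node-F + node-G + node-K: power draw 14 + 11 + 9 = 34 ≤ 35, throughput 18 + 15 + 15 = 48.
node-G + node-B + node-K: power draw 11 + 13 + 9 = 33 ≤ 35, throughput 15 + 14 + 15 = 44.
Best is node-F, node-G, and node-K with total throughput 48.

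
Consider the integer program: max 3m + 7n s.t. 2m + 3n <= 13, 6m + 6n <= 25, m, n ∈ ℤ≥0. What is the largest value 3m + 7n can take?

The continuous relaxation peaks at (0, 4.17) with value 29.17; rounding to a feasible lattice point costs some objective.
(m,n)=(0,4): 2·0+3·4=12≤13, 6·0+6·4=24≤25, objective 28.
(m,n)=(1,3): 2·1+3·3=11≤13, 6·1+6·3=24≤25, objective 24.
(m,n)=(0,3): 2·0+3·3=9≤13, 6·0+6·3=18≤25, objective 21.
No feasible integer point exceeds 28.

28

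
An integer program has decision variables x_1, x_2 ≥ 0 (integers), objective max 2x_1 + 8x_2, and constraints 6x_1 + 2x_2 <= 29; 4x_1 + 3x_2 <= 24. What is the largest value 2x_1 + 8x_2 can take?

(x_1,x_2)=(0,8): 6·0+2·8=16≤29, 4·0+3·8=24≤24, objective 64.
(x_1,x_2)=(0,7): 6·0+2·7=14≤29, 4·0+3·7=21≤24, objective 56.
Maximum is 64 at (x_1,x_2)=(0,8).

64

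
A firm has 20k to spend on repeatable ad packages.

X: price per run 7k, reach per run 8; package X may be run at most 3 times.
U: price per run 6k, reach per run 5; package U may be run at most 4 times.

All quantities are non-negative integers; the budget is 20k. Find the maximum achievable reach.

This is a bounded integer knapsack.
X has the best ratio (8/7); taking only X gives at most 2×8 = 16 (stopped by the price limit).
Mixing does better — 2×X and 1×U: price 20 ≤ 20, reach 2·8 + 1·5 = 21.

21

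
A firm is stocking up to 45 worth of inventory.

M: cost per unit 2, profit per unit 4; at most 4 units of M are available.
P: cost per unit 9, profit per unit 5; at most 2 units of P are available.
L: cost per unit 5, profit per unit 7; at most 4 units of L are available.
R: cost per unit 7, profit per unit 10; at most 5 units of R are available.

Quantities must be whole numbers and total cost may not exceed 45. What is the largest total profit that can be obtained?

M has the best ratio (4/2); taking only M gives at most 4×4 = 16 (stopped by the supply cap of 4).
Mixing does better — 4×M, 3×L, and 3×R: cost 44 ≤ 45, profit 4·4 + 3·7 + 3·10 = 67.

67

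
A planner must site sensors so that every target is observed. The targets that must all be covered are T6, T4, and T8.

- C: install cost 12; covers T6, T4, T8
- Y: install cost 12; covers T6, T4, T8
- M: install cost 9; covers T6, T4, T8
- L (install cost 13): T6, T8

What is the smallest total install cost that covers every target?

9

This is an integer covering problem.
M alone covers T6, T4, T8 — every target.
Total install cost: 9.
No cover costs less than 9.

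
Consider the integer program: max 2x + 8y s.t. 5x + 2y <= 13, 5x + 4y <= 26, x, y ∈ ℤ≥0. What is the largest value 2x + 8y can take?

Relaxing integrality, the LP optimum is 52.00 at (x,y) = (0, 6.5), which is not an integer point.
(x,y)=(0,6): 5·0+2·6=12≤13, 5·0+4·6=24≤26, objective 48.
(x,y)=(0,5): 5·0+2·5=10≤13, 5·0+4·5=20≤26, objective 40.
No feasible integer point exceeds 48.

48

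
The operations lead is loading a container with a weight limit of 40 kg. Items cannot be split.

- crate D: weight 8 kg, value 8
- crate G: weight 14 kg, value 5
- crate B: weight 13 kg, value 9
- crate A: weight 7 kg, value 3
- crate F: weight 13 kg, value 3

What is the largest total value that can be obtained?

Treat it as a binary knapsack problem.
Take crate D, crate G, and crate B: weight 8 + 14 + 13 = 35 ≤ 40, value 8 + 5 + 9 = 22.
No other feasible combination does better.

22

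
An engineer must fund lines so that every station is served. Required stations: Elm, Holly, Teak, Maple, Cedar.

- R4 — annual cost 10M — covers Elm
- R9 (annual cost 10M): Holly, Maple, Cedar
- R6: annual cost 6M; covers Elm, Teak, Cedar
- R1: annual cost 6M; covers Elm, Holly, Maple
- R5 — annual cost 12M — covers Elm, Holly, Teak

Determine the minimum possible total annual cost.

12

This is an integer covering problem.
Choose R6 and R1: together they cover Elm, Holly, Teak, Maple, Cedar — every station.
Total annual cost: 6 + 6 = 12.
No cover costs less than 12.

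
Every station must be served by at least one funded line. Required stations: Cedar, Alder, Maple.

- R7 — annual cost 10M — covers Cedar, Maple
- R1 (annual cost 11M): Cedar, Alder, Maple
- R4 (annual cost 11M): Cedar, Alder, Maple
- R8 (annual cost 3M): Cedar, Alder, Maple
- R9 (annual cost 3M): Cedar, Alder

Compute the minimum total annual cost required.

R8 alone covers Cedar, Alder, Maple — every station.
Total annual cost: 3.
No cover costs less than 3.

3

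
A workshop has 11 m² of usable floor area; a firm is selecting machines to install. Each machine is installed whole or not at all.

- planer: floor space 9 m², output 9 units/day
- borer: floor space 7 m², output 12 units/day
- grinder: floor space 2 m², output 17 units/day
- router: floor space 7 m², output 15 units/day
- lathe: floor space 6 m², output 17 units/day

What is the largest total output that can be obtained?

34

Take grinder and lathe: floor space 2 + 6 = 8 ≤ 11, output 17 + 17 = 34.
No other feasible combination does better.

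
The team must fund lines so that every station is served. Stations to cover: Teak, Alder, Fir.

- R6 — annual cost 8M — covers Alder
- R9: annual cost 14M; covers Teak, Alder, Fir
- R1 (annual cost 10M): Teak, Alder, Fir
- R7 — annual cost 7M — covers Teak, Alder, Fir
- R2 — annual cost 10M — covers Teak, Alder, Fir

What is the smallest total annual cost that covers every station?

7

This is a weighted set-cover instance.
R7 alone covers Teak, Alder, Fir — every station.
Total annual cost: 7.
No cover costs less than 7.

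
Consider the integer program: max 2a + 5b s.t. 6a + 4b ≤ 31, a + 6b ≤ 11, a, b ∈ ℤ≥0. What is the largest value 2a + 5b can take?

(a,b)=(4,1) is feasible, giving 13.
(a,b)=(3,1) is feasible, giving 11.
(a,b)=(5,0) is feasible, giving 10.
(a,b)=(4,0) is feasible, giving 8.
Maximum is 13 at (a,b)=(4,1).

13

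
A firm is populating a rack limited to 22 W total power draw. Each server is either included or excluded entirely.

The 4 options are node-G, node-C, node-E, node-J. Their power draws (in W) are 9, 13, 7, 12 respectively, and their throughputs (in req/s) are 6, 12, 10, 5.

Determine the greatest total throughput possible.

22

Take node-C and node-E: power draw 13 + 7 = 20 ≤ 22, throughput 12 + 10 = 22.
No other feasible combination does better.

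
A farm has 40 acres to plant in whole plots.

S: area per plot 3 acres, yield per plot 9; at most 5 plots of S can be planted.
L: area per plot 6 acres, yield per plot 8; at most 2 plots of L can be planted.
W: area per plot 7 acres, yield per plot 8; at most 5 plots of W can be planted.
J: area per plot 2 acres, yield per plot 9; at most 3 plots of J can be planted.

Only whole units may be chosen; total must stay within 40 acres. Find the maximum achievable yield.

5×S, 2×L, 1×W, and 3×J: area 40 ≤ 40, yield 5·9 + 2·8 + 1·8 + 3·9 = 96.
5×S, 2×W, and 3×J: area 35 ≤ 40, yield 5·9 + 2·8 + 3·9 = 88.
Best is 96.

96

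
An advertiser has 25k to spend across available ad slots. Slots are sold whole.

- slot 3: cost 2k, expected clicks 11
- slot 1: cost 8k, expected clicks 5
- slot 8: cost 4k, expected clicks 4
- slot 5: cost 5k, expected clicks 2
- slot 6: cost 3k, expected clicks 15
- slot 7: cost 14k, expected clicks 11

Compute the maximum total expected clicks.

41

Treat it as a binary knapsack problem.
Allowing fractional choices, the relaxed optimum would be about 42.2, but ad slots are indivisible.
slot 3 + slot 5 + slot 6 + slot 7: cost 2 + 5 + 3 + 14 = 24 ≤ 25, expected clicks 11 + 2 + 15 + 11 = 39.
slot 3 + slot 6 + slot 7: cost 2 + 3 + 14 = 19 ≤ 25, expected clicks 11 + 15 + 11 = 37.
slot 3 + slot 8 + slot 6 + slot 7: cost 2 + 4 + 3 + 14 = 23 ≤ 25, expected clicks 11 + 4 + 15 + 11 = 41.
Best is slot 3, slot 8, slot 6, and slot 7 with total expected clicks 41.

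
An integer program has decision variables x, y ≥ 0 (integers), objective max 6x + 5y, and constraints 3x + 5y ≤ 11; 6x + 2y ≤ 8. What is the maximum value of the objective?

11

The continuous relaxation peaks at (0.75, 1.75) with value 13.25; rounding to a feasible lattice point costs some objective.
(x,y)=(1,1): 3·1+5·1=8≤11, 6·1+2·1=8≤8, objective 11.
(x,y)=(0,2): 3·0+5·2=10≤11, 6·0+2·2=4≤8, objective 10.
(x,y)=(1,0): 3·1+5·0=3≤11, 6·1+2·0=6≤8, objective 6.
(x,y)=(0,1): 3·0+5·1=5≤11, 6·0+2·1=2≤8, objective 5.
Maximum is 11 at (x,y)=(1,1).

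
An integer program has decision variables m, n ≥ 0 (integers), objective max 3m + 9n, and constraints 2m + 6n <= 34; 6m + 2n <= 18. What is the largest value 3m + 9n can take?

48

The continuous relaxation peaks at (0, 5.67) with value 51.00; rounding to a feasible lattice point costs some objective.
(m,n)=(1,5) is feasible, giving 48.
(m,n)=(0,5) is feasible, giving 45.
(m,n)=(1,4) is feasible, giving 39.
No feasible integer point exceeds 48.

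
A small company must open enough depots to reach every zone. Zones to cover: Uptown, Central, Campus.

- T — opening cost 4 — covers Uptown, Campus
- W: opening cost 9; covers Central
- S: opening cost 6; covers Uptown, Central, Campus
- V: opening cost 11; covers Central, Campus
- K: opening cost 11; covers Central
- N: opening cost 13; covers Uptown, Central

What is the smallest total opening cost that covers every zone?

S alone covers Uptown, Central, Campus — every zone.
Total opening cost: 6.

6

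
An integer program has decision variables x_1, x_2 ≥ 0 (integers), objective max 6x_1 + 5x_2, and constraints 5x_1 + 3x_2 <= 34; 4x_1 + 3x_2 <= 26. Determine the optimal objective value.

Relaxing integrality, the LP optimum is 43.33 at (x_1,x_2) = (0, 8.67), which is not an integer point.
(x_1,x_2)=(2,6): 5·2+3·6=28≤34, 4·2+3·6=26≤26, objective 42.
(x_1,x_2)=(1,7): 5·1+3·7=26≤34, 4·1+3·7=25≤26, objective 41.
(x_1,x_2)=(0,8): 5·0+3·8=24≤34, 4·0+3·8=24≤26, objective 40.
(x_1,x_2)=(2,5): 5·2+3·5=25≤34, 4·2+3·5=23≤26, objective 37.
The best lattice point is (2,6), giving 42.

42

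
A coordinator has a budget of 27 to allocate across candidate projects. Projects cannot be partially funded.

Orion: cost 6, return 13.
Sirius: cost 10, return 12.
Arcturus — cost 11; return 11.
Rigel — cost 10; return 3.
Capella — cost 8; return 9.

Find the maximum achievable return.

Take Orion, Sirius, and Arcturus: cost 6 + 10 + 11 = 27 ≤ 27, return 13 + 12 + 11 = 36.
No other feasible combination does better.

36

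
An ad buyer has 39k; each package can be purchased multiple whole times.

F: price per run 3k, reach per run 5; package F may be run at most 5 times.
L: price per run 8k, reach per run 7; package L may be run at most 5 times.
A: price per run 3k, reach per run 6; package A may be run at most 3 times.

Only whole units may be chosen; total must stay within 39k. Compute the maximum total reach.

This is a bounded integer knapsack.
A has the best ratio (6/3); taking only A gives at most 3×6 = 18 (stopped by the supply cap of 3).
Mixing does better — 4×F, 2×L, and 3×A: price 37 ≤ 39, reach 4·5 + 2·7 + 3·6 = 52.

52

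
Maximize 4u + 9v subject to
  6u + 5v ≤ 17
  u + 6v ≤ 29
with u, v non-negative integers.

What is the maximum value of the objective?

The continuous relaxation peaks at (0, 3.4) with value 30.60; rounding to a feasible lattice point costs some objective.
(u,v)=(0,3): 6·0+5·3=15≤17, 1·0+6·3=18≤29, objective 27.
(u,v)=(1,2): 6·1+5·2=16≤17, 1·1+6·2=13≤29, objective 22.
(u,v)=(0,2): 6·0+5·2=10≤17, 1·0+6·2=12≤29, objective 18.
The best lattice point is (0,3), giving 27.

27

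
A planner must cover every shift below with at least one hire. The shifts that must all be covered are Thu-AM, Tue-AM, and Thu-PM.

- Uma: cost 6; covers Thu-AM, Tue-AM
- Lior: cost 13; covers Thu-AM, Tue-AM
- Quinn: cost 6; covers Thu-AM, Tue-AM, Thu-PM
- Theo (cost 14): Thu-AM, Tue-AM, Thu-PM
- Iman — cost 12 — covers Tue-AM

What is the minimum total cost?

This is an integer covering problem.
Quinn alone covers Thu-AM, Tue-AM, Thu-PM — every shift.
Total cost: 6.
No cover costs less than 6.

6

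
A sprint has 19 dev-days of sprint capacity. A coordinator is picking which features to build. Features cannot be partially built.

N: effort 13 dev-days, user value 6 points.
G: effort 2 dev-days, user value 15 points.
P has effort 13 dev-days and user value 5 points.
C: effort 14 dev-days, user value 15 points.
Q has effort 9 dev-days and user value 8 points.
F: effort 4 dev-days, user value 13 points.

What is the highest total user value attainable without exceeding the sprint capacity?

Treat it as a binary knapsack problem.
N + G + F: effort 13 + 2 + 4 = 19 ≤ 19, user value 6 + 15 + 13 = 34.
G + Q + F: effort 2 + 9 + 4 = 15 ≤ 19, user value 15 + 8 + 13 = 36.
G + P + F: effort 2 + 13 + 4 = 19 ≤ 19, user value 15 + 5 + 13 = 33.
Best is G, Q, and F with total user value 36.

36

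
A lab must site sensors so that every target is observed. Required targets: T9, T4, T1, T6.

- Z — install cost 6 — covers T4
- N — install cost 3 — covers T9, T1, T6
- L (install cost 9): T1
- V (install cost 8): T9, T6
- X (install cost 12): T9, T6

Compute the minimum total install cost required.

9

This is a weighted set-cover instance.
Choose Z and N: together they cover T9, T4, T1, T6 — every target.
Total install cost: 6 + 3 = 9.
No cover costs less than 9.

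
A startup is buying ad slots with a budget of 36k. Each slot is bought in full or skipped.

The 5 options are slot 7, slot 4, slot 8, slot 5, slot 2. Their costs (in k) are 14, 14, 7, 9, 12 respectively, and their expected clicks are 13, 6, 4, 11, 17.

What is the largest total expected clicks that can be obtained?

Treat it as a binary knapsack problem.
Allowing fractional choices, the relaxed optimum would be about 41.6, but ad slots are indivisible.
slot 7 + slot 5 + slot 2: cost 14 + 9 + 12 = 35 ≤ 36, expected clicks 13 + 11 + 17 = 41.
slot 4 + slot 5 + slot 2: cost 14 + 9 + 12 = 35 ≤ 36, expected clicks 6 + 11 + 17 = 34.
slot 7 + slot 8 + slot 2: cost 14 + 7 + 12 = 33 ≤ 36, expected clicks 13 + 4 + 17 = 34.
Best is slot 7, slot 5, and slot 2 with total expected clicks 41.

41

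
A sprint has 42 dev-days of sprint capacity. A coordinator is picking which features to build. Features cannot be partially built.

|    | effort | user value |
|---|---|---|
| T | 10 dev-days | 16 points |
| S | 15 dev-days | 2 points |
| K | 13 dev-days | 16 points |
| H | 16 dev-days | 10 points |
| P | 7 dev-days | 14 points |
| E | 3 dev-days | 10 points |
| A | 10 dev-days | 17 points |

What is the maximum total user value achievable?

63

Take T, K, P, and A: effort 10 + 13 + 7 + 10 = 40 ≤ 42, user value 16 + 16 + 14 + 17 = 63.
No other feasible combination does better.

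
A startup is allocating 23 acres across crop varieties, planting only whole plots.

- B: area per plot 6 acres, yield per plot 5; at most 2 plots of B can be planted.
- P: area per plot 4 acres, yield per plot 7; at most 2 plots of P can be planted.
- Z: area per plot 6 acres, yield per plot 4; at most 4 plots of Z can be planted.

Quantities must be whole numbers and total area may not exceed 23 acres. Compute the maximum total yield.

P has the best ratio (7/4); taking only P gives at most 2×7 = 14 (stopped by the supply cap of 2).
Mixing does better — 2×B and 2×P: area 20 ≤ 23, yield 2·5 + 2·7 = 24.

24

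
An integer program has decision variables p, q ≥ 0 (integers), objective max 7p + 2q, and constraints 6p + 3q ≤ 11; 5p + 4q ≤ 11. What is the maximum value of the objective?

The continuous relaxation peaks at (1.83, 0) with value 12.83; rounding to a feasible lattice point costs some objective.
(p,q)=(1,1): 6·1+3·1=9≤11, 5·1+4·1=9≤11, objective 9.
(p,q)=(1,0): 6·1+3·0=6≤11, 5·1+4·0=5≤11, objective 7.
(p,q)=(0,2): 6·0+3·2=6≤11, 5·0+4·2=8≤11, objective 4.
(p,q)=(0,1): 6·0+3·1=3≤11, 5·0+4·1=4≤11, objective 2.
No feasible integer point exceeds 9.

9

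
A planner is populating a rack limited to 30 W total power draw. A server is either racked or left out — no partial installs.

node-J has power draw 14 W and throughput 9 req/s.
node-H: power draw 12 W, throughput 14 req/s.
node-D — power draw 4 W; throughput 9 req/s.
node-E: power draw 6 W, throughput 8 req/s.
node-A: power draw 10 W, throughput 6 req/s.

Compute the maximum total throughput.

32

This is an integer program with binary decision variables.
node-H + node-D + node-E: power draw 12 + 4 + 6 = 22 ≤ 30, throughput 14 + 9 + 8 = 31.
node-J + node-H + node-D: power draw 14 + 12 + 4 = 30 ≤ 30, throughput 9 + 14 + 9 = 32.
node-H + node-D + node-A: power draw 12 + 4 + 10 = 26 ≤ 30, throughput 14 + 9 + 6 = 29.
Best is node-J, node-H, and node-D with total throughput 32.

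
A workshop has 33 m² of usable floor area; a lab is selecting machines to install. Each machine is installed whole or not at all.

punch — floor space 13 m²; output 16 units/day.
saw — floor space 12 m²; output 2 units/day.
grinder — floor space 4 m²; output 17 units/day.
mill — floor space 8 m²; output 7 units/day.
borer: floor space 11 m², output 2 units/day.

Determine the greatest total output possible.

40

Take punch, grinder, and mill: floor space 13 + 4 + 8 = 25 ≤ 33, output 16 + 17 + 7 = 40.
No other feasible combination does better.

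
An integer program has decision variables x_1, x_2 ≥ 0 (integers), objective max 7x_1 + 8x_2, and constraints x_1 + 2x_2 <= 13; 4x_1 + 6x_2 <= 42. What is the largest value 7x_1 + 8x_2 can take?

71

(x_1,x_2)=(9,1): 1·9+2·1=11≤13, 4·9+6·1=42≤42, objective 71.
(x_1,x_2)=(10,0): 1·10+2·0=10≤13, 4·10+6·0=40≤42, objective 70.
(x_1,x_2)=(8,1): 1·8+2·1=10≤13, 4·8+6·1=38≤42, objective 64.
No feasible integer point exceeds 71.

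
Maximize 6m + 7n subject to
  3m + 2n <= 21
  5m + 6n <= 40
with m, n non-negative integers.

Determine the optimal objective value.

47

The continuous relaxation peaks at (5.75, 1.88) with value 47.62; rounding to a feasible lattice point costs some objective.
(m,n)=(2,5) is feasible, giving 47.
(m,n)=(3,4) is feasible, giving 46.
Maximum is 47 at (m,n)=(2,5).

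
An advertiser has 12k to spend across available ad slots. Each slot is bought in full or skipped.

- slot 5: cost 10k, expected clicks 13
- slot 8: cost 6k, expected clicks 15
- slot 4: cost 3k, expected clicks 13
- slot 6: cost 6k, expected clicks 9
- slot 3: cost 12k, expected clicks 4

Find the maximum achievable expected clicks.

This is an integer program with binary decision variables.
slot 8 + slot 6: cost 6 + 6 = 12 ≤ 12, expected clicks 15 + 9 = 24.
slot 8 + slot 4: cost 6 + 3 = 9 ≤ 12, expected clicks 15 + 13 = 28.
Best is slot 8 and slot 4 with total expected clicks 28.

28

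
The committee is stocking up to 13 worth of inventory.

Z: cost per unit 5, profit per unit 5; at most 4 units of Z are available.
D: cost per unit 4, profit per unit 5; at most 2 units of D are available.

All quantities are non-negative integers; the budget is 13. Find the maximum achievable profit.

1×Z and 2×D: cost 13 ≤ 13, profit 1·5 + 2·5 = 15.
2×D: cost 8 ≤ 13, profit 2·5 = 10.
Best is 15.

15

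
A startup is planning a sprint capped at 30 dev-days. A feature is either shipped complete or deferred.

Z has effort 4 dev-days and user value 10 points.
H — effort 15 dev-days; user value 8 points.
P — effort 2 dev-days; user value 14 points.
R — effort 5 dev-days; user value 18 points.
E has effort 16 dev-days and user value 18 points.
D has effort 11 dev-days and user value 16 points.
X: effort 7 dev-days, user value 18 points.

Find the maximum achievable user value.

Z + P + R + D + X: effort 4 + 2 + 5 + 11 + 7 = 29 ≤ 30, user value 10 + 14 + 18 + 16 + 18 = 76.
P + R + E + X: effort 2 + 5 + 16 + 7 = 30 ≤ 30, user value 14 + 18 + 18 + 18 = 68.
Best is Z, P, R, D, and X with total user value 76.

76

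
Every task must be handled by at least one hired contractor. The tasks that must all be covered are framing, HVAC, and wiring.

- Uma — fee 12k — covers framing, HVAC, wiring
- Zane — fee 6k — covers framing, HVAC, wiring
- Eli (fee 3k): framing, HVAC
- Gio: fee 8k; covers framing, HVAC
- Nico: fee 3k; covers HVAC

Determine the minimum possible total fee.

6

This is an integer covering problem.
The greedy cost-per-new-task heuristic would pick Eli and Zane for 9, but a cheaper cover exists.
Zane alone covers framing, HVAC, wiring — every task.
Total fee: 6.
No cover costs less than 6.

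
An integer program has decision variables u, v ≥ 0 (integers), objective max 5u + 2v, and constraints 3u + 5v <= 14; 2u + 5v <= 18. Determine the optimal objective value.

(u,v)=(4,0) is feasible, giving 20.
(u,v)=(3,1) is feasible, giving 17.
(u,v)=(3,0) is feasible, giving 15.
Maximum is 20 at (u,v)=(4,0).

20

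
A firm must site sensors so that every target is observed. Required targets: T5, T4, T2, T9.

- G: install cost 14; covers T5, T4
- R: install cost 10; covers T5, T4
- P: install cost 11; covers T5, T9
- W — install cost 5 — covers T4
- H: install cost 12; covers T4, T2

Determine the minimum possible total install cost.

23

The greedy cost-per-new-target heuristic would pick R, P, and H for 33, but a cheaper cover exists.
Choose P and H: together they cover T5, T4, T2, T9 — every target.
Total install cost: 11 + 12 = 23.
No cover costs less than 23.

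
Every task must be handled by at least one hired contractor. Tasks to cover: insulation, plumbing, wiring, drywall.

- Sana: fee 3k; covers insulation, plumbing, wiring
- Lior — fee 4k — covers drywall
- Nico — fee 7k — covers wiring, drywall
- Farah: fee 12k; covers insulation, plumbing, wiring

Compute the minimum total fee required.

7

This is a weighted set-cover instance.
Choose Sana and Lior: together they cover insulation, plumbing, wiring, drywall — every task.
Total fee: 3 + 4 = 7.
No cover costs less than 7.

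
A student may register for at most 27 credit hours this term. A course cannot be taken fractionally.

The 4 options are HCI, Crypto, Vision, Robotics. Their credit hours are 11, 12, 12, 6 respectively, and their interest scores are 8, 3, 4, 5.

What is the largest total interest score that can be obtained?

HCI + Robotics: credit hours 11 + 6 = 17 ≤ 27, interest score 8 + 5 = 13.
HCI + Vision: credit hours 11 + 12 = 23 ≤ 27, interest score 8 + 4 = 12.
Best is HCI and Robotics with total interest score 13.

13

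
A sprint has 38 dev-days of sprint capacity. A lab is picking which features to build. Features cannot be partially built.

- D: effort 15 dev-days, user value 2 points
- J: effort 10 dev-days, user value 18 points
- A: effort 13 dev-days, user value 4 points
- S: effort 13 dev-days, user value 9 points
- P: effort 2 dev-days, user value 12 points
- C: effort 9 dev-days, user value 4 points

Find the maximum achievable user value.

43

This is an integer program with binary decision variables.
J + A + S + P: effort 10 + 13 + 13 + 2 = 38 ≤ 38, user value 18 + 4 + 9 + 12 = 43.
J + S + P + C: effort 10 + 13 + 2 + 9 = 34 ≤ 38, user value 18 + 9 + 12 + 4 = 43.
J + S + P: effort 10 + 13 + 2 = 25 ≤ 38, user value 18 + 9 + 12 = 39.
The maximum user value is 43; one optimal choice is J, S, P, and C.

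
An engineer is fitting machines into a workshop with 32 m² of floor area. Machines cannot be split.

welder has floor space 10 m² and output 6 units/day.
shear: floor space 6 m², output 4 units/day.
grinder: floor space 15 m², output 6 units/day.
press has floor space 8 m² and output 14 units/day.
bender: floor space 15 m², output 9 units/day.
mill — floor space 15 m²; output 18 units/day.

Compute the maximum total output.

36

Allowing fractional choices, the relaxed optimum would be about 37.8, but machines are indivisible.
shear + press + mill: floor space 6 + 8 + 15 = 29 ≤ 32, output 4 + 14 + 18 = 36.
welder + shear + mill: floor space 10 + 6 + 15 = 31 ≤ 32, output 6 + 4 + 18 = 28.
press + mill: floor space 8 + 15 = 23 ≤ 32, output 14 + 18 = 32.
Best is shear, press, and mill with total output 36.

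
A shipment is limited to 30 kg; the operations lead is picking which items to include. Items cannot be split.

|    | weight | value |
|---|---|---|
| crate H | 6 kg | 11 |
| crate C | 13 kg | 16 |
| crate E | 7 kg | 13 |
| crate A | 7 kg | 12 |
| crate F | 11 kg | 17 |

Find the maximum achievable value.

44

crate H + crate C + crate F: weight 6 + 13 + 11 = 30 ≤ 30, value 11 + 16 + 17 = 44.
crate E + crate A + crate F: weight 7 + 7 + 11 = 25 ≤ 30, value 13 + 12 + 17 = 42.
crate H + crate E + crate F: weight 6 + 7 + 11 = 24 ≤ 30, value 11 + 13 + 17 = 41.
Best is crate H, crate C, and crate F with total value 44.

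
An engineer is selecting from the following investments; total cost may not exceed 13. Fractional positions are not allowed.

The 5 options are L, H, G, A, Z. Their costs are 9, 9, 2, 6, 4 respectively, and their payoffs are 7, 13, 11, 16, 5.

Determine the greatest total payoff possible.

32

Allowing fractional choices, the relaxed optimum would be about 34.2, but investments are indivisible.
G + A: cost 2 + 6 = 8 ≤ 13, payoff 11 + 16 = 27.
H + G: cost 9 + 2 = 11 ≤ 13, payoff 13 + 11 = 24.
G + A + Z: cost 2 + 6 + 4 = 12 ≤ 13, payoff 11 + 16 + 5 = 32.
Best is G, A, and Z with total payoff 32.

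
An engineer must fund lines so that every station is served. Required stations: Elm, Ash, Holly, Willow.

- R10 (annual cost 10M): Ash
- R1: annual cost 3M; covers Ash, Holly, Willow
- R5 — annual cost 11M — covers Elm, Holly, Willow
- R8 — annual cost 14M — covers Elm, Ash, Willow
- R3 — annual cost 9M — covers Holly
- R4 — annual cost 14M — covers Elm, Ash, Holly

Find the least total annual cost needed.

Choose R1 and R5: together they cover Elm, Ash, Holly, Willow — every station.
Total annual cost: 3 + 11 = 14.
No cover costs less than 14.

14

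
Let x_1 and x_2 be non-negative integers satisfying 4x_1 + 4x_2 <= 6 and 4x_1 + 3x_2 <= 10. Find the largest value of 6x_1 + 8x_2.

8

(x_1,x_2)=(0,1) is feasible, giving 8.
(x_1,x_2)=(1,0) is feasible, giving 6.
Maximum is 8 at (x_1,x_2)=(0,1).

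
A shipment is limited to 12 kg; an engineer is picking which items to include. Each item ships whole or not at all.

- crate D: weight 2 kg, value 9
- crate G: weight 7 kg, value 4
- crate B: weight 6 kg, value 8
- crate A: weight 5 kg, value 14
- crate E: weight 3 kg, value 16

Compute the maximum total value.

Take crate D, crate A, and crate E: weight 2 + 5 + 3 = 10 ≤ 12, value 9 + 14 + 16 = 39.
No other feasible combination does better.

39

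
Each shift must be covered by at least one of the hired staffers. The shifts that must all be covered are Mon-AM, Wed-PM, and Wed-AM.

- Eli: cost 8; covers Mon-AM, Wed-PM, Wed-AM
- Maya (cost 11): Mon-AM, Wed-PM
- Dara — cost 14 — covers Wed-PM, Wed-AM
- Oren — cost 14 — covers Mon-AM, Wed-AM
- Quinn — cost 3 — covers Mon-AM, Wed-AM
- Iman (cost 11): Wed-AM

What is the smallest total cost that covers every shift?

Eli alone covers Mon-AM, Wed-PM, Wed-AM — every shift.
Total cost: 8.

8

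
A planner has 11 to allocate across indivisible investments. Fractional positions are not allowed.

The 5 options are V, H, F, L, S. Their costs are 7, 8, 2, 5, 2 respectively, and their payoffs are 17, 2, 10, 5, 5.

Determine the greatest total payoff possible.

V + F: cost 7 + 2 = 9 ≤ 11, payoff 17 + 10 = 27.
V + F + S: cost 7 + 2 + 2 = 11 ≤ 11, payoff 17 + 10 + 5 = 32.
V + S: cost 7 + 2 = 9 ≤ 11, payoff 17 + 5 = 22.
Best is V, F, and S with total payoff 32.

32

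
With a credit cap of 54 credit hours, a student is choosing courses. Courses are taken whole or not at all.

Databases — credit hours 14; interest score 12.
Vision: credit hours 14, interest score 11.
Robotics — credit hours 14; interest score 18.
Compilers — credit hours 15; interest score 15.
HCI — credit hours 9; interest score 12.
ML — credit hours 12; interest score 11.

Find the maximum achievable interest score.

57

Allowing fractional choices, the relaxed optimum would be about 59.4, but courses are indivisible.
Robotics + Compilers + HCI + ML: credit hours 14 + 15 + 9 + 12 = 50 ≤ 54, interest score 18 + 15 + 12 + 11 = 56.
Vision + Robotics + Compilers + HCI: credit hours 14 + 14 + 15 + 9 = 52 ≤ 54, interest score 11 + 18 + 15 + 12 = 56.
Databases + Robotics + Compilers + HCI: credit hours 14 + 14 + 15 + 9 = 52 ≤ 54, interest score 12 + 18 + 15 + 12 = 57.
Best is Databases, Robotics, Compilers, and HCI with total interest score 57.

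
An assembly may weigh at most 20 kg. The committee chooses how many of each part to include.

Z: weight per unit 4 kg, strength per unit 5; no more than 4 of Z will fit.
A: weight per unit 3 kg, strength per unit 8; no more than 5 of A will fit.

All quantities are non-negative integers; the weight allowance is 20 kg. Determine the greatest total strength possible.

This is a bounded integer knapsack.
2×Z and 4×A: weight 20 ≤ 20, strength 2·5 + 4·8 = 42.
1×Z and 5×A: weight 19 ≤ 20, strength 1·5 + 5·8 = 45.
Best is 45.

45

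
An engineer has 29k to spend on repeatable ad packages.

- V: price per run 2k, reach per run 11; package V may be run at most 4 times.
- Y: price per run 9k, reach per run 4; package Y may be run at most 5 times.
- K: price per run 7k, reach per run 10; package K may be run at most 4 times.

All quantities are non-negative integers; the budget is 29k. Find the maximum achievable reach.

V has the best ratio (11/2); taking only V gives at most 4×11 = 44 (stopped by the supply cap of 4).
Mixing does better — 4×V and 3×K: price 29 ≤ 29, reach 4·11 + 3·10 = 74.

74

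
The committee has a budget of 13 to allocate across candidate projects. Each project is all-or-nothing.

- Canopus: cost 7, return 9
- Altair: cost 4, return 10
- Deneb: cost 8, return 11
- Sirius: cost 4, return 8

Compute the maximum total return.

This is an integer program with binary decision variables.
Altair + Deneb: cost 4 + 8 = 12 ≤ 13, return 10 + 11 = 21.
Canopus + Altair: cost 7 + 4 = 11 ≤ 13, return 9 + 10 = 19.
Deneb + Sirius: cost 8 + 4 = 12 ≤ 13, return 11 + 8 = 19.
Best is Altair and Deneb with total return 21.

21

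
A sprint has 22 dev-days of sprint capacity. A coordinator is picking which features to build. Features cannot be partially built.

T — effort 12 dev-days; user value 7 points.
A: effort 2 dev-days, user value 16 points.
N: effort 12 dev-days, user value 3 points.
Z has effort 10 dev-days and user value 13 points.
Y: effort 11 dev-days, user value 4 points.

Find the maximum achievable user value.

29

Take A and Z: effort 2 + 10 = 12 ≤ 22, user value 16 + 13 = 29.
No other feasible combination does better.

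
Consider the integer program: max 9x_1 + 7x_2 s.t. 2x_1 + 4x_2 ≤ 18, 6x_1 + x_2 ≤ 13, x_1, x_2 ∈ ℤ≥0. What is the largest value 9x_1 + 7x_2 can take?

(x_1,x_2)=(1,4): 2·1+4·4=18≤18, 6·1+1·4=10≤13, objective 37.
(x_1,x_2)=(1,3): 2·1+4·3=14≤18, 6·1+1·3=9≤13, objective 30.
(x_1,x_2)=(0,4): 2·0+4·4=16≤18, 6·0+1·4=4≤13, objective 28.
Maximum is 37 at (x_1,x_2)=(1,4).

37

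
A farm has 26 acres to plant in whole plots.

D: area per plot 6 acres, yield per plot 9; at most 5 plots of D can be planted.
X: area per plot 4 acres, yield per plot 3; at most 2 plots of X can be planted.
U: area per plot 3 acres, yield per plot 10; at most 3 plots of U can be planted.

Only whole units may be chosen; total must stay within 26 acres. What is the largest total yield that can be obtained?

Take 2×D, 1×X, and 3×U: area 25 ≤ 26, yield 2·9 + 1·3 + 3·10 = 51.
U has the best ratio (10/3) and is taken to its limit of 3; remaining capacity is filled optimally with the others.

51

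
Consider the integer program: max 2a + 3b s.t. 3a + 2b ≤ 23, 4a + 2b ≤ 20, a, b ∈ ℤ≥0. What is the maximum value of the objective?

30

(a,b)=(0,10): 3·0+2·10=20≤23, 4·0+2·10=20≤20, objective 30.
(a,b)=(0,9): 3·0+2·9=18≤23, 4·0+2·9=18≤20, objective 27.
Maximum is 30 at (a,b)=(0,10).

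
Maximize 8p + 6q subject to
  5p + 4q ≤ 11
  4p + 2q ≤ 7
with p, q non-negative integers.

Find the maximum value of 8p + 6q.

(p,q)=(1,1): 5·1+4·1=9≤11, 4·1+2·1=6≤7, objective 14.
(p,q)=(0,2): 5·0+4·2=8≤11, 4·0+2·2=4≤7, objective 12.
(p,q)=(1,0): 5·1+4·0=5≤11, 4·1+2·0=4≤7, objective 8.
The best lattice point is (1,1), giving 14.

14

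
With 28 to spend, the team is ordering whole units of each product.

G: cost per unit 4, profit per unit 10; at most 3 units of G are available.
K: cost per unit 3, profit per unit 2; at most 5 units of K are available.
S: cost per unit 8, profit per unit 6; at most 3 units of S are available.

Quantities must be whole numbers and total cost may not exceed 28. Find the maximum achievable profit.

42

Take 3×G and 2×S: cost 28 ≤ 28, profit 3·10 + 2·6 = 42.
G has the best ratio (10/4) and is taken to its limit of 3; remaining capacity is filled optimally with the others.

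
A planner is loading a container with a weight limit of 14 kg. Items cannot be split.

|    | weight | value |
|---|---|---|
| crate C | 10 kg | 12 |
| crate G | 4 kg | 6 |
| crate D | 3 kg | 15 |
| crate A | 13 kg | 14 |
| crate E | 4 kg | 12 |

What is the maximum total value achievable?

Take crate G, crate D, and crate E: weight 4 + 3 + 4 = 11 ≤ 14, value 6 + 15 + 12 = 33.
No other feasible combination does better.

33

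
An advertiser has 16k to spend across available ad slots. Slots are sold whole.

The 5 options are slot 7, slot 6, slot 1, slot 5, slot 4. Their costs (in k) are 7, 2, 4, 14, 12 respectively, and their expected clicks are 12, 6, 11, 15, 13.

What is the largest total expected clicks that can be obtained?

Take slot 7, slot 6, and slot 1: cost 7 + 2 + 4 = 13 ≤ 16, expected clicks 12 + 6 + 11 = 29.
No other feasible combination does better.

29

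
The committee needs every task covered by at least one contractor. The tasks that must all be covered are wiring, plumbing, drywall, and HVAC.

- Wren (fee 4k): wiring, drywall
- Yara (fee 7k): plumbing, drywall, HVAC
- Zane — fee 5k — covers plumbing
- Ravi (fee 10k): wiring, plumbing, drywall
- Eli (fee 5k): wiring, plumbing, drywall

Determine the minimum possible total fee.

11

This is a weighted set-cover instance.
The greedy cost-per-new-task heuristic would pick Eli and Yara for 12, but a cheaper cover exists.
Choose Wren and Yara: together they cover wiring, plumbing, drywall, HVAC — every task.
Total fee: 4 + 7 = 11.
No cover costs less than 11.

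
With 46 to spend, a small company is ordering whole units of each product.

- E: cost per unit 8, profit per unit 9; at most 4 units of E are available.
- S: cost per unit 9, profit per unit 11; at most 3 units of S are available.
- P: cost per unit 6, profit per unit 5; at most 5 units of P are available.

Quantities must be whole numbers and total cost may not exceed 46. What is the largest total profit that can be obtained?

51

This is a bounded integer knapsack.
2×E, 2×S, and 2×P: cost 46 ≤ 46, profit 2·9 + 2·11 + 2·5 = 50.
2×E and 3×S: cost 43 ≤ 46, profit 2·9 + 3·11 = 51.
Best is 51.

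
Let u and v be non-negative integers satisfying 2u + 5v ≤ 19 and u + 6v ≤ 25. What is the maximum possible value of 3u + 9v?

33

(u,v)=(2,3): 2·2+5·3=19≤19, 1·2+6·3=20≤25, objective 33.
(u,v)=(1,3): 2·1+5·3=17≤19, 1·1+6·3=19≤25, objective 30.
(u,v)=(0,3): 2·0+5·3=15≤19, 1·0+6·3=18≤25, objective 27.
The best lattice point is (2,3), giving 33.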